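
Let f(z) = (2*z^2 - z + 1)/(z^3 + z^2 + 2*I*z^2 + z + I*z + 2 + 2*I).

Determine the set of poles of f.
The singularities of f are the zeros of the denominator. Factoring,
  z^3 + z^2 + 2*I*z^2 + z + I*z + 2 + 2*I = (z - I)*(z + 1 + I)*(z + 2*I)
so the candidates are z = I, z = -1 - I, z = -2*I.

Check the numerator P(z) = 2*z^2 - z + 1 at each one:
  P(I) = -1 - I ≠ 0, so z = I is a (simple) pole.
  P(-1 - I) = 2 + 5*I ≠ 0, so z = -1 - I is a (simple) pole.
  P(-2*I) = -7 + 2*I ≠ 0, so z = -2*I is a (simple) pole.

Poles of f: {-1 - I, -2*I, I}

Final answer: {-1 - I, -2*I, I}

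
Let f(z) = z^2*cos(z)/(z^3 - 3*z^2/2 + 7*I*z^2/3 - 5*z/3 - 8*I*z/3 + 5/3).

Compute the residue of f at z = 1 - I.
2*cos(1 - I)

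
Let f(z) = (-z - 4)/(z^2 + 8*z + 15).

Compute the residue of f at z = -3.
Write f(z) = P(z)/Q(z) with P(z) = -z - 4 and Q(z) = z^2 + 8*z + 15.
The denominator factors as Q(z) = (z + 3)*(z + 5), so z = -3 is a simple zero of Q and P is analytic there; z = -3 is therefore a simple pole and
  Res(f, z₀) = P(z₀)/Q'(z₀).

Q'(z) = 2*z + 8, so Q'(-3) = 2.
P(-3) = -1.

Res(f, -3) = (-1)/(2) = -1/2

Final answer: -1/2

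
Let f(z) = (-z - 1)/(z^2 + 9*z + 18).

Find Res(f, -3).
2/3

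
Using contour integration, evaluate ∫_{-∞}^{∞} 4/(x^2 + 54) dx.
Let f(z) = 4/(z^2 + 54). The denominator has no real zeros and deg Q - deg P = 2 ≥ 2, so the integral of f over the upper semicircle |z| = R tends to 0 as R → ∞. Closing the contour in the upper half-plane,
  ∫_{-∞}^{∞} f(x) dx = 2πi · Σ Res(f, z_k)  over the poles with Im z_k > 0.

Zeros of the denominator: z^2 + 54 = 0 gives z = ±3*sqrt(6)*I.
Upper half-plane: z = 3*sqrt(6)*I (simple).

Each pole is a simple zero of Q(z) = z^2 + 54, so Res(f, z₀) = P(z₀)/Q'(z₀) with P(z) = 4, Q'(z) = 2*z:
  Res(f, 3*sqrt(6)*I) = (4)/(6*sqrt(6)*I) = -sqrt(6)*I/9

∫_{-∞}^{∞} f(x) dx = 2πi · (-sqrt(6)*I/9) = 2*sqrt(6)*pi/9

Final answer: 2*sqrt(6)*pi/9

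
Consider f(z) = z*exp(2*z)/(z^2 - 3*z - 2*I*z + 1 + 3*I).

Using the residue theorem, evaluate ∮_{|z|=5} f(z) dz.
By the residue theorem, ∮_C f(z) dz = 2πi · (sum of the residues of f at the poles inside |z| = 5).

The denominator factors as (z - 2 - I)*(z - 1 - I), so the singularities of f are simple poles at z = 2 + I, z = 1 + I.
  |2 + I|² = 5 < 25 = 5², so this pole is inside the contour.
  |1 + I|² = 2 < 25 = 5², so this pole is inside the contour.

With P(z) = z*exp(2*z) and Q(z) = z^2 - 3*z - 2*I*z + 1 + 3*I, each pole is simple, so Res(f, z₀) = P(z₀)/Q'(z₀) with Q'(z) = 2*z - 3 - 2*I.
  Res(f, 2 + I) = P(2 + I)/Q'(2 + I) = ((2 + I)*exp(4 + 2*I))/(1) = (2 + I)*exp(4 + 2*I)
  Res(f, 1 + I) = P(1 + I)/Q'(1 + I) = ((1 + I)*exp(2 + 2*I))/(-1) = (-1 - I)*exp(2 + 2*I)

Sum of residues inside C: (-1 - I)*exp(2 + 2*I) + (2 + I)*exp(4 + 2*I)
∮_C f(z) dz = 2πi · ((-1 - I)*exp(2 + 2*I) + (2 + I)*exp(4 + 2*I)) = pi*(-2 + 4*I)*exp(4 + 2*I) + pi*(2 - 2*I)*exp(2 + 2*I)

Final answer: pi*(-2 + 4*I)*exp(4 + 2*I) + pi*(2 - 2*I)*exp(2 + 2*I)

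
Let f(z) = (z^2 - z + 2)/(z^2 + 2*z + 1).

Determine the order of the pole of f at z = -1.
2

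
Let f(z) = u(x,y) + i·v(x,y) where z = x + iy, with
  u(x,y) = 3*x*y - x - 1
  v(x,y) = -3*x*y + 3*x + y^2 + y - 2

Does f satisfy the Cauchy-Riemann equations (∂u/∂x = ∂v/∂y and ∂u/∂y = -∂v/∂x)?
∂u/∂x = 3*y - 1
∂v/∂y = -3*x + 2*y + 1
∂u/∂y = 3*x
∂v/∂x = 3 - 3*y
∂u/∂x ≠ ∂v/∂y and ∂u/∂y ≠ -∂v/∂x; the Cauchy-Riemann equations are not satisfied, so f is not analytic.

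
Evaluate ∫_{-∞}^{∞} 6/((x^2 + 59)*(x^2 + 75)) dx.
pi*(-59*sqrt(3) + 15*sqrt(59))/2360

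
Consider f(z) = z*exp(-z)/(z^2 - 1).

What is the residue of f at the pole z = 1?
Write f(z) = P(z)/Q(z) with P(z) = z*exp(-z) and Q(z) = z^2 - 1.
The denominator factors as Q(z) = (z - 1)*(z + 1), so z = 1 is a simple zero of Q and P is analytic there; z = 1 is therefore a simple pole and
  Res(f, z₀) = P(z₀)/Q'(z₀).

Q'(z) = 2*z, so Q'(1) = 2.
P(1) = exp(-1).

Res(f, 1) = (exp(-1))/(2) = exp(-1)/2

Final answer: exp(-1)/2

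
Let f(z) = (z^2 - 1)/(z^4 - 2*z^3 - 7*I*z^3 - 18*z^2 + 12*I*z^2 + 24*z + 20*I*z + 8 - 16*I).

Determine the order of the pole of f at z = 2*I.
Factor the denominator:
  z^4 - 2*z^3 - 7*I*z^3 - 18*z^2 + 12*I*z^2 + 24*z + 20*I*z + 8 - 16*I = (z - 2*I)^3*(z - 2 - I)

The numerator P(z) = z^2 - 1 has P(2*I) = -5 ≠ 0, so no factor of (z - 2*I) cancels.
Near z = 2*I we can therefore write f(z) = g(z)/(z - 2*I)^3 with g analytic at 2*I and g(2*I) ≠ 0 (g is the numerator divided by the remaining denominator factors).

Hence z = 2*I is a pole of order 3.

Final answer: 3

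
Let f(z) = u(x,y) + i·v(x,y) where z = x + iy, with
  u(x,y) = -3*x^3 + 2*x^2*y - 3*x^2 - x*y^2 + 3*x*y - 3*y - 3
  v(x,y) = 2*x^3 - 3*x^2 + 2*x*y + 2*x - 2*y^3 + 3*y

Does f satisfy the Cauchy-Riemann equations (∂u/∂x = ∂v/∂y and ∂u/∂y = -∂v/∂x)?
∂u/∂x = -9*x^2 + 4*x*y - 6*x - y^2 + 3*y
∂v/∂y = 2*x - 6*y^2 + 3
∂u/∂y = 2*x^2 - 2*x*y + 3*x - 3
∂v/∂x = 6*x^2 - 6*x + 2*y + 2
∂u/∂x ≠ ∂v/∂y and ∂u/∂y ≠ -∂v/∂x; the Cauchy-Riemann equations are not satisfied, so f is not analytic.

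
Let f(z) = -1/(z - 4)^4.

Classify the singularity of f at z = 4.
Write f(z) = g(z)/(z - 4)^4 with g(z) = -1.
g is entire and g(4) = -1 ≠ 0, so no factor of (z - 4) cancels: the Laurent expansion of f about z = 4 starts at the power -4, i.e. lim_{z→z₀} (z - z₀)^4 f(z) = -1 is finite and nonzero.
So z = 4 is a pole of order 4.

Final answer: pole of order 4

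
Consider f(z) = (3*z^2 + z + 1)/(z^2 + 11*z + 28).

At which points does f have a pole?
The singularities of f are the zeros of the denominator. Factoring,
  z^2 + 11*z + 28 = (z + 7)*(z + 4)
so the candidates are z = -7, z = -4.

Check the numerator P(z) = 3*z^2 + z + 1 at each one:
  P(-7) = 141 ≠ 0, so z = -7 is a (simple) pole.
  P(-4) = 45 ≠ 0, so z = -4 is a (simple) pole.

Poles of f: {-7, -4}

Final answer: {-7, -4}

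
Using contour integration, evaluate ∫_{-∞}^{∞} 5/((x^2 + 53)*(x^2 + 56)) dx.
Let f(z) = 5/((z^2 + 53)*(z^2 + 56)). The denominator has no real zeros and deg Q - deg P = 4 ≥ 2, so the integral of f over the upper semicircle |z| = R tends to 0 as R → ∞. Closing the contour in the upper half-plane,
  ∫_{-∞}^{∞} f(x) dx = 2πi · Σ Res(f, z_k)  over the poles with Im z_k > 0.

Zeros of the denominator: z^2 + 53 = 0 gives z = ±sqrt(53)*I; z^2 + 56 = 0 gives z = ±2*sqrt(14)*I.
Upper half-plane: z = 2*sqrt(14)*I, z = sqrt(53)*I (simple).

Each pole is a simple zero of Q(z) = z^4 + 109*z^2 + 2968, so Res(f, z₀) = P(z₀)/Q'(z₀) with P(z) = 5, Q'(z) = 4*z^3 + 218*z:
  Res(f, 2*sqrt(14)*I) = (5)/(-12*sqrt(14)*I) = 5*sqrt(14)*I/168
  Res(f, sqrt(53)*I) = (5)/(6*sqrt(53)*I) = -5*sqrt(53)*I/318

Sum of residues: 5*I*(-28*sqrt(53) + 53*sqrt(14))/8904
∫_{-∞}^{∞} f(x) dx = 2πi · (5*I*(-28*sqrt(53) + 53*sqrt(14))/8904) = 5*pi*(-53*sqrt(14) + 28*sqrt(53))/4452

Final answer: 5*pi*(-53*sqrt(14) + 28*sqrt(53))/4452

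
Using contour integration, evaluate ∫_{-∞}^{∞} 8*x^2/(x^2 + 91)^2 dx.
4*sqrt(91)*pi/91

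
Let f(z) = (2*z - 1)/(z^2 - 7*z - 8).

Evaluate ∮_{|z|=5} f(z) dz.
By the residue theorem, ∮_C f(z) dz = 2πi · (sum of the residues of f at the poles inside |z| = 5).

The denominator factors as (z - 8)*(z + 1), so the singularities of f are simple poles at z = 8, z = -1.
  |8|² = 64 > 25 = 5², so this pole is outside the contour.
  |-1|² = 1 < 25 = 5², so this pole is inside the contour.

With P(z) = 2*z - 1 and Q(z) = z^2 - 7*z - 8, each pole is simple, so Res(f, z₀) = P(z₀)/Q'(z₀) with Q'(z) = 2*z - 7.
  Res(f, -1) = P(-1)/Q'(-1) = (-3)/(-9) = 1/3

∮_C f(z) dz = 2πi · (1/3) = 2*I*pi/3

Final answer: 2*I*pi/3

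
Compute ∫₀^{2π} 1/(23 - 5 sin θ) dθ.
Call the integral J. The integrand is 2π-periodic and we integrate over a full period, so shifting θ does not change the value (θ → θ + π/2 turns sin θ into cos θ; θ → θ + π flips the sign of the trig term). Hence
  J = ∫₀^{2π} dθ/(23 + 5 cos θ).
Put z = e^{iθ}: then cos θ = (z + 1/z)/2, dθ = dz/(iz), and z runs once counterclockwise around |z| = 1:
  J = ∮_{|z|=1} 1/(23 + 5*(z + 1/z)/2) · dz/(iz) = (2/i) ∮_{|z|=1} dz/(5*z^2 + 46*z + 5).
The roots of 5*z^2 + 46*z + 5 are z = (-23 ± sqrt(23^2 - 5^2))/5, with sqrt(504) = 6*sqrt(14); their product is 1, so only z₊ = -23/5 + 6*sqrt(14)/5 lies inside the unit circle (z₋ = -23/5 - 6*sqrt(14)/5 lies outside).
z₊ is a simple zero of q(z) = 5*z^2 + 46*z + 5, so Res(1/q, z₊) = 1/q'(z₊) with q'(z) = 10*z + 46; and q'(z₊) = 5*(z₊ - z₋) = 12*sqrt(14).
Therefore J = (2/i) · 2πi · 1/(12*sqrt(14)) = 2*pi/(6*sqrt(14)) = sqrt(14)*pi/42

Final answer: sqrt(14)*pi/42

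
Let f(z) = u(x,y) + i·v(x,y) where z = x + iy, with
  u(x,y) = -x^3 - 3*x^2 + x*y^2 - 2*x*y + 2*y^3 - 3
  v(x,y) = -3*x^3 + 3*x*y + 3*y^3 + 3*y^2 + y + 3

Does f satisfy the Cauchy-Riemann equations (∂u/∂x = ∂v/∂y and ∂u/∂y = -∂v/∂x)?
∂u/∂x = -3*x^2 - 6*x + y^2 - 2*y
∂v/∂y = 3*x + 9*y^2 + 6*y + 1
∂u/∂y = 2*x*y - 2*x + 6*y^2
∂v/∂x = -9*x^2 + 3*y
∂u/∂x ≠ ∂v/∂y and ∂u/∂y ≠ -∂v/∂x; the Cauchy-Riemann equations are not satisfied, so f is not analytic.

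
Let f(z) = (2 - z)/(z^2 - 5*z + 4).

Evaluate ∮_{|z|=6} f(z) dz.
By the residue theorem, ∮_C f(z) dz = 2πi · (sum of the residues of f at the poles inside |z| = 6).

The denominator factors as (z - 1)*(z - 4), so the singularities of f are simple poles at z = 1, z = 4.
  |1|² = 1 < 36 = 6², so this pole is inside the contour.
  |4|² = 16 < 36 = 6², so this pole is inside the contour.

With P(z) = 2 - z and Q(z) = z^2 - 5*z + 4, each pole is simple, so Res(f, z₀) = P(z₀)/Q'(z₀) with Q'(z) = 2*z - 5.
  Res(f, 1) = P(1)/Q'(1) = (1)/(-3) = -1/3
  Res(f, 4) = P(4)/Q'(4) = (-2)/(3) = -2/3

Sum of residues inside C: -1
∮_C f(z) dz = 2πi · (-1) = -2*I*pi

Final answer: -2*I*pi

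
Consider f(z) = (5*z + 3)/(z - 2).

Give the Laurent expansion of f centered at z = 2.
Put w = z - (2), i.e. z = w + 2. The denominator is w, so it suffices to rewrite the numerator in powers of w.

P(z) = 5*z + 3
P(w + 2) = 13 + 5*w

Dividing each term by w:
  f = 13/w + 5

Substituting back w = z - 2:
  f(z) = 13/(z - 2) + 5

The series is finite because the numerator is a polynomial; the negative powers form the principal part, and the coefficient of 1/(z - 2) gives Res(f, 2) = 13.

Final answer: 13/(z - 2) + 5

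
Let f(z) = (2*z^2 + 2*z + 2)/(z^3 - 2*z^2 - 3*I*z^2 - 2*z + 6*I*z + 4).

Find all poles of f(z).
The singularities of f are the zeros of the denominator. Factoring,
  z^3 - 2*z^2 - 3*I*z^2 - 2*z + 6*I*z + 4 = (z - I)*(z - 2)*(z - 2*I)
so the candidates are z = I, z = 2, z = 2*I.

Check the numerator P(z) = 2*z^2 + 2*z + 2 at each one:
  P(I) = 2*I ≠ 0, so z = I is a (simple) pole.
  P(2) = 14 ≠ 0, so z = 2 is a (simple) pole.
  P(2*I) = -6 + 4*I ≠ 0, so z = 2*I is a (simple) pole.

Poles of f: {I, 2*I, 2}

Final answer: {I, 2*I, 2}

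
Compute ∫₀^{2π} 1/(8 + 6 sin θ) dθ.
sqrt(7)*pi/7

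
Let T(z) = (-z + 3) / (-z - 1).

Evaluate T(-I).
Substitute z = -I:
  numerator:   -(-I) + 3 = 3 + I
  denominator: -(-I) - 1 = -1 + I
T(-I) = (3 + I)/(-1 + I); multiplying numerator and denominator by the conjugate -1 - I gives (-2 - 4*I)/2 = -1 - 2*I

Final answer: -1 - 2*I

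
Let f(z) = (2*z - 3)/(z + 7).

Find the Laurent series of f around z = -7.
-17/(z + 7) + 2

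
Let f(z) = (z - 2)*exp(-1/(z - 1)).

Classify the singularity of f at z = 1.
Let u = z - 1. Then
  e^(-1/u) = Σ_{k≥0} (-1)^k/(k!·u^k) = 1 - 1/u + 1/(2*u^2) - 1/(6*u^3) + ...
which has infinitely many negative powers of u, so exp(-1/(z - 1)) has an essential singularity at z = 1.
The extra factor z - 2 is a nonzero polynomial; if the product had at most a pole at z = 1, dividing by that polynomial would leave exp(-1/(z - 1)) with at most a pole too — contradiction. (Equivalently, the product's Laurent series still has infinitely many negative powers.)
So the singularity is essential.

Final answer: essential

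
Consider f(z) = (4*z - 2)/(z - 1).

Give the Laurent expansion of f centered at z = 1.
2/(z - 1) + 4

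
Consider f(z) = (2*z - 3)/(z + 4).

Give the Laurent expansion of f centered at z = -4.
-11/(z + 4) + 2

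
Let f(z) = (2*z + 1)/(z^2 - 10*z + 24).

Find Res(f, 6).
Write f(z) = P(z)/Q(z) with P(z) = 2*z + 1 and Q(z) = z^2 - 10*z + 24.
The denominator factors as Q(z) = (z - 4)*(z - 6), so z = 6 is a simple zero of Q and P is analytic there; z = 6 is therefore a simple pole and
  Res(f, z₀) = P(z₀)/Q'(z₀).

Q'(z) = 2*z - 10, so Q'(6) = 2.
P(6) = 13.

Res(f, 6) = (13)/(2) = 13/2

Final answer: 13/2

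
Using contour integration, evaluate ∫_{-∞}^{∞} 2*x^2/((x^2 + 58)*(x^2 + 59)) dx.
Let f(z) = 2*z^2/((z^2 + 58)*(z^2 + 59)). The denominator has no real zeros and deg Q - deg P = 2 ≥ 2, so the integral of f over the upper semicircle |z| = R tends to 0 as R → ∞. Closing the contour in the upper half-plane,
  ∫_{-∞}^{∞} f(x) dx = 2πi · Σ Res(f, z_k)  over the poles with Im z_k > 0.

Zeros of the denominator: z^2 + 58 = 0 gives z = ±sqrt(58)*I; z^2 + 59 = 0 gives z = ±sqrt(59)*I.
Upper half-plane: z = sqrt(58)*I, z = sqrt(59)*I (simple).

Each pole is a simple zero of Q(z) = z^4 + 117*z^2 + 3422, so Res(f, z₀) = P(z₀)/Q'(z₀) with P(z) = 2*z^2, Q'(z) = 4*z^3 + 234*z:
  Res(f, sqrt(58)*I) = (-116)/(2*sqrt(58)*I) = sqrt(58)*I
  Res(f, sqrt(59)*I) = (-118)/(-2*sqrt(59)*I) = -sqrt(59)*I

Sum of residues: I*(-sqrt(59) + sqrt(58))
∫_{-∞}^{∞} f(x) dx = 2πi · (I*(-sqrt(59) + sqrt(58))) = 2*pi*(-sqrt(58) + sqrt(59))

Final answer: 2*pi*(-sqrt(58) + sqrt(59))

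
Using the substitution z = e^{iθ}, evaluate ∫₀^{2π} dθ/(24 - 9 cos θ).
2*sqrt(55)*pi/165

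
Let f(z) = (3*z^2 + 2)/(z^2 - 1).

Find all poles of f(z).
The singularities of f are the zeros of the denominator. Factoring,
  z^2 - 1 = (z + 1)*(z - 1)
so the candidates are z = -1, z = 1.

Check the numerator P(z) = 3*z^2 + 2 at each one:
  P(-1) = 5 ≠ 0, so z = -1 is a (simple) pole.
  P(1) = 5 ≠ 0, so z = 1 is a (simple) pole.

Poles of f: {-1, 1}

Final answer: {-1, 1}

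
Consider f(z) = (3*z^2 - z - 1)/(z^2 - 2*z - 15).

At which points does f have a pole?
{-3, 5}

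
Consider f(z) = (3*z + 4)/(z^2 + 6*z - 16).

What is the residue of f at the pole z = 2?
Write f(z) = P(z)/Q(z) with P(z) = 3*z + 4 and Q(z) = z^2 + 6*z - 16.
The denominator factors as Q(z) = (z - 2)*(z + 8), so z = 2 is a simple zero of Q and P is analytic there; z = 2 is therefore a simple pole and
  Res(f, z₀) = P(z₀)/Q'(z₀).

Q'(z) = 2*z + 6, so Q'(2) = 10.
P(2) = 10.

Res(f, 2) = (10)/(10) = 1

Final answer: 1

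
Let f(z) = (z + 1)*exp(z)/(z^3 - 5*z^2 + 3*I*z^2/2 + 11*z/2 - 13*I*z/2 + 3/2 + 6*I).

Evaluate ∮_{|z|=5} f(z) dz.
pi*(-172/85 - 144*I/85)*exp(2 - I/2) + pi*(36/85 + 8*I/85)*exp(-I) + pi*(8/5 + 8*I/5)*exp(3)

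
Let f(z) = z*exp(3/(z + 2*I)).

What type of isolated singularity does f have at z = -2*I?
Let u = z + 2*I. Then
  e^(3/u) = Σ_{k≥0} (3)^k/(k!·u^k) = 1 + 3/u + 9/(2*u^2) + 9/(2*u^3) + ...
which has infinitely many negative powers of u, so exp(3/(z + 2*I)) has an essential singularity at z = -2*I.
The extra factor z is a nonzero polynomial; if the product had at most a pole at z = -2*I, dividing by that polynomial would leave exp(3/(z + 2*I)) with at most a pole too — contradiction. (Equivalently, the product's Laurent series still has infinitely many negative powers.)
So the singularity is essential.

Final answer: essential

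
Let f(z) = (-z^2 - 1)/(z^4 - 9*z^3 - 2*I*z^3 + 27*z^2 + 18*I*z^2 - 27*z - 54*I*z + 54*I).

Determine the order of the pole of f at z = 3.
3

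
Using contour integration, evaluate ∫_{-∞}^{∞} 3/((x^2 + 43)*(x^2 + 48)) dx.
pi*(-43*sqrt(3) + 12*sqrt(43))/860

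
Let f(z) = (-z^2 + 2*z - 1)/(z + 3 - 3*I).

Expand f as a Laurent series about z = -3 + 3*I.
Put w = z - (-3 + 3*I), i.e. z = w - 3 + 3*I. The denominator is w, so it suffices to rewrite the numerator in powers of w.

P(z) = -z^2 + 2*z - 1
P(w - 3 + 3*I) = -7 + 24*I + (8 - 6*I)*w - w^2

Dividing each term by w:
  f = (-7 + 24*I)/w + 8 - 6*I - w

Substituting back w = z + 3 - 3*I:
  f(z) = (-7 + 24*I)/(z + 3 - 3*I) + 8 - 6*I - (z + 3 - 3*I)

The series is finite because the numerator is a polynomial; the negative powers form the principal part, and the coefficient of 1/(z + 3 - 3*I) gives Res(f, -3 + 3*I) = -7 + 24*I.

Final answer: (-7 + 24*I)/(z + 3 - 3*I) + 8 - 6*I - (z + 3 - 3*I)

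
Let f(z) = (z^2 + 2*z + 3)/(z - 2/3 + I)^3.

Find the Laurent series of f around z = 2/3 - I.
Put w = z - (2/3 - I), i.e. z = w + 2/3 - I. The denominator is w^3, so it suffices to rewrite the numerator in powers of w.

P(z) = z^2 + 2*z + 3
P(w + 2/3 - I) = 34/9 - 10*I/3 + (10/3 - 2*I)*w + w^2

Dividing each term by w^3:
  f = (34/9 - 10*I/3)/w^3 + (10/3 - 2*I)/w^2 + 1/w

Substituting back w = z - 2/3 + I:
  f(z) = (34/9 - 10*I/3)/(z - 2/3 + I)^3 + (10/3 - 2*I)/(z - 2/3 + I)^2 + 1/(z - 2/3 + I)

The series is finite because the numerator is a polynomial; the negative powers form the principal part, and the coefficient of 1/(z - 2/3 + I) gives Res(f, 2/3 - I) = 1.

Final answer: (34/9 - 10*I/3)/(z - 2/3 + I)^3 + (10/3 - 2*I)/(z - 2/3 + I)^2 + 1/(z - 2/3 + I)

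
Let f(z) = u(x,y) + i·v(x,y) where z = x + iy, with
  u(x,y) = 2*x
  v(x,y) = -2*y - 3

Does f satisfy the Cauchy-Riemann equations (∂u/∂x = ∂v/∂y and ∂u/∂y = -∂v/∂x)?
∂u/∂x = 2
∂v/∂y = -2
∂u/∂y = 0
∂v/∂x = 0
∂u/∂x ≠ ∂v/∂y; the Cauchy-Riemann equations are not satisfied, so f is not analytic.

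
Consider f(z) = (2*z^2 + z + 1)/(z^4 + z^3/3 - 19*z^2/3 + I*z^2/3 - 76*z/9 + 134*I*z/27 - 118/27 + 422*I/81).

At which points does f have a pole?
The singularities of f are the zeros of the denominator. Factoring,
  z^4 + z^3/3 - 19*z^2/3 + I*z^2/3 - 76*z/9 + 134*I*z/27 - 118/27 + 422*I/81 = (z + 2 + I/3)*(z + 1 + I/3)*(z + 1/3 - I)*(z - 3 + I/3)
so the candidates are z = -2 - I/3, z = -1 - I/3, z = -1/3 + I, z = 3 - I/3.

Check the numerator P(z) = 2*z^2 + z + 1 at each one:
  P(-2 - I/3) = 61/9 + 7*I/3 ≠ 0, so z = -2 - I/3 is a (simple) pole.
  P(-1 - I/3) = 16/9 + I ≠ 0, so z = -1 - I/3 is a (simple) pole.
  P(-1/3 + I) = -10/9 - I/3 ≠ 0, so z = -1/3 + I is a (simple) pole.
  P(3 - I/3) = 196/9 - 13*I/3 ≠ 0, so z = 3 - I/3 is a (simple) pole.

Poles of f: {-2 - I/3, -1 - I/3, -1/3 + I, 3 - I/3}

Final answer: {-2 - I/3, -1 - I/3, -1/3 + I, 3 - I/3}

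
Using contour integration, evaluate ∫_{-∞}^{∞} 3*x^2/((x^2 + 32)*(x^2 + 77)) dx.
Let f(z) = 3*z^2/((z^2 + 32)*(z^2 + 77)). The denominator has no real zeros and deg Q - deg P = 2 ≥ 2, so the integral of f over the upper semicircle |z| = R tends to 0 as R → ∞. Closing the contour in the upper half-plane,
  ∫_{-∞}^{∞} f(x) dx = 2πi · Σ Res(f, z_k)  over the poles with Im z_k > 0.

Zeros of the denominator: z^2 + 77 = 0 gives z = ±sqrt(77)*I; z^2 + 32 = 0 gives z = ±4*sqrt(2)*I.
Upper half-plane: z = 4*sqrt(2)*I, z = sqrt(77)*I (simple).

Each pole is a simple zero of Q(z) = z^4 + 109*z^2 + 2464, so Res(f, z₀) = P(z₀)/Q'(z₀) with P(z) = 3*z^2, Q'(z) = 4*z^3 + 218*z:
  Res(f, 4*sqrt(2)*I) = (-96)/(360*sqrt(2)*I) = 2*sqrt(2)*I/15
  Res(f, sqrt(77)*I) = (-231)/(-90*sqrt(77)*I) = -sqrt(77)*I/30

Sum of residues: I*(-sqrt(77) + 4*sqrt(2))/30
∫_{-∞}^{∞} f(x) dx = 2πi · (I*(-sqrt(77) + 4*sqrt(2))/30) = pi*(-4*sqrt(2) + sqrt(77))/15

Final answer: pi*(-4*sqrt(2) + sqrt(77))/15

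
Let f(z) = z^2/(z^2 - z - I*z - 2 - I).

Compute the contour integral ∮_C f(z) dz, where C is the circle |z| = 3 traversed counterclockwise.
By the residue theorem, ∮_C f(z) dz = 2πi · (sum of the residues of f at the poles inside |z| = 3).

The denominator factors as (z + 1)*(z - 2 - I), so the singularities of f are simple poles at z = -1, z = 2 + I.
  |-1|² = 1 < 9 = 3², so this pole is inside the contour.
  |2 + I|² = 5 < 9 = 3², so this pole is inside the contour.

With P(z) = z^2 and Q(z) = z^2 - z - I*z - 2 - I, each pole is simple, so Res(f, z₀) = P(z₀)/Q'(z₀) with Q'(z) = 2*z - 1 - I.
  Res(f, -1) = P(-1)/Q'(-1) = (1)/(-3 - I) = -3/10 + I/10
  Res(f, 2 + I) = P(2 + I)/Q'(2 + I) = (3 + 4*I)/(3 + I) = 13/10 + 9*I/10

Sum of residues inside C: 1 + I
∮_C f(z) dz = 2πi · (1 + I) = pi*(-2 + 2*I)

Final answer: pi*(-2 + 2*I)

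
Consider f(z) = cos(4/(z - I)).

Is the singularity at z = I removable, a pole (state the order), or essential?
Let u = z - I. Then
  cos(4/u) = Σ_{k≥0} (-1)^k (4)^(2k)/((2k)!·u^(2k)) = 1 - 8/u^2 + 32/(3*u^4) + ...
which has infinitely many negative powers of u, so cos(4/(z - I)) has an essential singularity at z = I.
So the singularity is essential.

Final answer: essential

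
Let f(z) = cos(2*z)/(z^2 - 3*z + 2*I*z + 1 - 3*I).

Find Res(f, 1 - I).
Write f(z) = P(z)/Q(z) with P(z) = cos(2*z) and Q(z) = z^2 - 3*z + 2*I*z + 1 - 3*I.
The denominator factors as Q(z) = (z - 2 + I)*(z - 1 + I), so z = 1 - I is a simple zero of Q and P is analytic there; z = 1 - I is therefore a simple pole and
  Res(f, z₀) = P(z₀)/Q'(z₀).

Q'(z) = 2*z - 3 + 2*I, so Q'(1 - I) = -1.
P(1 - I) = cos(2 - 2*I).

Res(f, 1 - I) = (cos(2 - 2*I))/(-1) = -cos(2 - 2*I)

Final answer: -cos(2 - 2*I)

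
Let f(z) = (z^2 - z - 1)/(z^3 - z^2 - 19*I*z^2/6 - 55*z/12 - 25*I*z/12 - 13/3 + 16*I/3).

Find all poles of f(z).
The singularities of f are the zeros of the denominator. Factoring,
  z^3 - z^2 - 19*I*z^2/6 - 55*z/12 - 25*I*z/12 - 13/3 + 16*I/3 = (z - 1/2 - 3*I/2)*(z + 3/2 + I/3)*(z - 2 - 2*I)
so the candidates are z = 1/2 + 3*I/2, z = -3/2 - I/3, z = 2 + 2*I.

Check the numerator P(z) = z^2 - z - 1 at each one:
  P(1/2 + 3*I/2) = -7/2 ≠ 0, so z = 1/2 + 3*I/2 is a (simple) pole.
  P(-3/2 - I/3) = 95/36 + 4*I/3 ≠ 0, so z = -3/2 - I/3 is a (simple) pole.
  P(2 + 2*I) = -3 + 6*I ≠ 0, so z = 2 + 2*I is a (simple) pole.

Poles of f: {-3/2 - I/3, 1/2 + 3*I/2, 2 + 2*I}

Final answer: {-3/2 - I/3, 1/2 + 3*I/2, 2 + 2*I}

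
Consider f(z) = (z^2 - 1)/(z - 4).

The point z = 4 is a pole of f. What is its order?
Factor the denominator:
  z - 4 = (z - 4)

The numerator P(z) = z^2 - 1 has P(4) = 15 ≠ 0, so no factor of (z - 4) cancels.
Near z = 4 we can therefore write f(z) = g(z)/(z - 4) with g analytic at 4 and g(4) ≠ 0 (g is just the numerator).

Hence z = 4 is a pole of order 1.

Final answer: 1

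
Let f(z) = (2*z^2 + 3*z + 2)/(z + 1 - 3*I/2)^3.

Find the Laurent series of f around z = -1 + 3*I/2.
Put w = z - (-1 + 3*I/2), i.e. z = w - 1 + 3*I/2. The denominator is w^3, so it suffices to rewrite the numerator in powers of w.

P(z) = 2*z^2 + 3*z + 2
P(w - 1 + 3*I/2) = -7/2 - 3*I/2 + (-1 + 6*I)*w + 2*w^2

Dividing each term by w^3:
  f = (-7/2 - 3*I/2)/w^3 + (-1 + 6*I)/w^2 + 2/w

Substituting back w = z + 1 - 3*I/2:
  f(z) = (-7/2 - 3*I/2)/(z + 1 - 3*I/2)^3 + (-1 + 6*I)/(z + 1 - 3*I/2)^2 + 2/(z + 1 - 3*I/2)

The series is finite because the numerator is a polynomial; the negative powers form the principal part, and the coefficient of 1/(z + 1 - 3*I/2) gives Res(f, -1 + 3*I/2) = 2.

Final answer: (-7/2 - 3*I/2)/(z + 1 - 3*I/2)^3 + (-1 + 6*I)/(z + 1 - 3*I/2)^2 + 2/(z + 1 - 3*I/2)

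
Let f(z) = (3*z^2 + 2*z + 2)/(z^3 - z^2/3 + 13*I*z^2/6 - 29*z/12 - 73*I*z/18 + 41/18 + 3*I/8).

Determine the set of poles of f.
{-3/2 - 2*I, 1/3 - I/2, 3/2 + I/3}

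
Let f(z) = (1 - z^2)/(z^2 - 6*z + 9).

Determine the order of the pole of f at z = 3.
Factor the denominator:
  z^2 - 6*z + 9 = (z - 3)^2

The numerator P(z) = 1 - z^2 has P(3) = -8 ≠ 0, so no factor of (z - 3) cancels.
Near z = 3 we can therefore write f(z) = g(z)/(z - 3)^2 with g analytic at 3 and g(3) ≠ 0 (g is just the numerator).

Hence z = 3 is a pole of order 2.

Final answer: 2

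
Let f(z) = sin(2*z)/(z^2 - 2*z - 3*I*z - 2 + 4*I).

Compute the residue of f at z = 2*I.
Write f(z) = P(z)/Q(z) with P(z) = sin(2*z) and Q(z) = z^2 - 2*z - 3*I*z - 2 + 4*I.
The denominator factors as Q(z) = (z - 2*I)*(z - 2 - I), so z = 2*I is a simple zero of Q and P is analytic there; z = 2*I is therefore a simple pole and
  Res(f, z₀) = P(z₀)/Q'(z₀).

Q'(z) = 2*z - 2 - 3*I, so Q'(2*I) = -2 + I.
P(2*I) = I*sinh(4).

Res(f, 2*I) = (I*sinh(4))/(-2 + I) = (1/5 - 2*I/5)*sinh(4)

Final answer: (1/5 - 2*I/5)*sinh(4)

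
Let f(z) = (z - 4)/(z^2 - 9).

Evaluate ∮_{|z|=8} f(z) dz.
By the residue theorem, ∮_C f(z) dz = 2πi · (sum of the residues of f at the poles inside |z| = 8).

The denominator factors as (z - 3)*(z + 3), so the singularities of f are simple poles at z = 3, z = -3.
  |3|² = 9 < 64 = 8², so this pole is inside the contour.
  |-3|² = 9 < 64 = 8², so this pole is inside the contour.

With P(z) = z - 4 and Q(z) = z^2 - 9, each pole is simple, so Res(f, z₀) = P(z₀)/Q'(z₀) with Q'(z) = 2*z.
  Res(f, 3) = P(3)/Q'(3) = (-1)/(6) = -1/6
  Res(f, -3) = P(-3)/Q'(-3) = (-7)/(-6) = 7/6

Sum of residues inside C: 1
∮_C f(z) dz = 2πi · (1) = 2*I*pi

Final answer: 2*I*pi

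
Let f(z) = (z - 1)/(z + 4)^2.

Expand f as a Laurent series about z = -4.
Put w = z - (-4), i.e. z = w - 4. The denominator is w^2, so it suffices to rewrite the numerator in powers of w.

P(z) = z - 1
P(w - 4) = -5 + w

Dividing each term by w^2:
  f = -5/w^2 + 1/w

Substituting back w = z + 4:
  f(z) = -5/(z + 4)^2 + 1/(z + 4)

The series is finite because the numerator is a polynomial; the negative powers form the principal part, and the coefficient of 1/(z + 4) gives Res(f, -4) = 1.

Final answer: -5/(z + 4)^2 + 1/(z + 4)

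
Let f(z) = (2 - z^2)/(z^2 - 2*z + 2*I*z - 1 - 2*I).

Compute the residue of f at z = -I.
Write f(z) = P(z)/Q(z) with P(z) = 2 - z^2 and Q(z) = z^2 - 2*z + 2*I*z - 1 - 2*I.
The denominator factors as Q(z) = (z - 2 + I)*(z + I), so z = -I is a simple zero of Q and P is analytic there; z = -I is therefore a simple pole and
  Res(f, z₀) = P(z₀)/Q'(z₀).

Q'(z) = 2*z - 2 + 2*I, so Q'(-I) = -2.
P(-I) = 3.

Res(f, -I) = (3)/(-2) = -3/2

Final answer: -3/2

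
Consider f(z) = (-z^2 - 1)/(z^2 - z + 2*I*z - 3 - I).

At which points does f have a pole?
The singularities of f are the zeros of the denominator. Factoring,
  z^2 - z + 2*I*z - 3 - I = (z + 1 + I)*(z - 2 + I)
so the candidates are z = -1 - I, z = 2 - I.

Check the numerator P(z) = -z^2 - 1 at each one:
  P(-1 - I) = -1 - 2*I ≠ 0, so z = -1 - I is a (simple) pole.
  P(2 - I) = -4 + 4*I ≠ 0, so z = 2 - I is a (simple) pole.

Poles of f: {-1 - I, 2 - I}

Final answer: {-1 - I, 2 - I}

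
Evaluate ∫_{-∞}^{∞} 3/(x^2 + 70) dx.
Let f(z) = 3/(z^2 + 70). The denominator has no real zeros and deg Q - deg P = 2 ≥ 2, so the integral of f over the upper semicircle |z| = R tends to 0 as R → ∞. Closing the contour in the upper half-plane,
  ∫_{-∞}^{∞} f(x) dx = 2πi · Σ Res(f, z_k)  over the poles with Im z_k > 0.

Zeros of the denominator: z^2 + 70 = 0 gives z = ±sqrt(70)*I.
Upper half-plane: z = sqrt(70)*I (simple).

Each pole is a simple zero of Q(z) = z^2 + 70, so Res(f, z₀) = P(z₀)/Q'(z₀) with P(z) = 3, Q'(z) = 2*z:
  Res(f, sqrt(70)*I) = (3)/(2*sqrt(70)*I) = -3*sqrt(70)*I/140

∫_{-∞}^{∞} f(x) dx = 2πi · (-3*sqrt(70)*I/140) = 3*sqrt(70)*pi/70

Final answer: 3*sqrt(70)*pi/70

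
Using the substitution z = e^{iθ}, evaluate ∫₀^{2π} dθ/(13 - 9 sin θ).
sqrt(22)*pi/22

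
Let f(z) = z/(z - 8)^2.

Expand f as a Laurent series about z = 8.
Put w = z - (8), i.e. z = w + 8. The denominator is w^2, so it suffices to rewrite the numerator in powers of w.

P(z) = z
P(w + 8) = 8 + w

Dividing each term by w^2:
  f = 8/w^2 + 1/w

Substituting back w = z - 8:
  f(z) = 8/(z - 8)^2 + 1/(z - 8)

The series is finite because the numerator is a polynomial; the negative powers form the principal part, and the coefficient of 1/(z - 8) gives Res(f, 8) = 1.

Final answer: 8/(z - 8)^2 + 1/(z - 8)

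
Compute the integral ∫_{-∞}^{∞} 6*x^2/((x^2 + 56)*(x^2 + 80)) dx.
Let f(z) = 6*z^2/((z^2 + 56)*(z^2 + 80)). The denominator has no real zeros and deg Q - deg P = 2 ≥ 2, so the integral of f over the upper semicircle |z| = R tends to 0 as R → ∞. Closing the contour in the upper half-plane,
  ∫_{-∞}^{∞} f(x) dx = 2πi · Σ Res(f, z_k)  over the poles with Im z_k > 0.

Zeros of the denominator: z^2 + 80 = 0 gives z = ±4*sqrt(5)*I; z^2 + 56 = 0 gives z = ±2*sqrt(14)*I.
Upper half-plane: z = 2*sqrt(14)*I, z = 4*sqrt(5)*I (simple).

Each pole is a simple zero of Q(z) = z^4 + 136*z^2 + 4480, so Res(f, z₀) = P(z₀)/Q'(z₀) with P(z) = 6*z^2, Q'(z) = 4*z^3 + 272*z:
  Res(f, 2*sqrt(14)*I) = (-336)/(96*sqrt(14)*I) = sqrt(14)*I/4
  Res(f, 4*sqrt(5)*I) = (-480)/(-192*sqrt(5)*I) = -sqrt(5)*I/2

Sum of residues: I*(-2*sqrt(5) + sqrt(14))/4
∫_{-∞}^{∞} f(x) dx = 2πi · (I*(-2*sqrt(5) + sqrt(14))/4) = pi*(-sqrt(14) + 2*sqrt(5))/2

Final answer: pi*(-sqrt(14) + 2*sqrt(5))/2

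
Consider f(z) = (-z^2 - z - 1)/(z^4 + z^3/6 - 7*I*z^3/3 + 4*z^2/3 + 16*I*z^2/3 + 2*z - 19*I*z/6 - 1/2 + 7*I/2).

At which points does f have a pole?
The singularities of f are the zeros of the denominator. Factoring,
  z^4 + z^3/6 - 7*I*z^3/3 + 4*z^2/3 + 16*I*z^2/3 + 2*z - 19*I*z/6 - 1/2 + 7*I/2 = (z + 3/2 - 3*I)*(z - 1/3 + 2*I/3)*(z - I)*(z - 1 + I)
so the candidates are z = -3/2 + 3*I, z = 1/3 - 2*I/3, z = I, z = 1 - I.

Check the numerator P(z) = -z^2 - z - 1 at each one:
  P(-3/2 + 3*I) = 29/4 + 6*I ≠ 0, so z = -3/2 + 3*I is a (simple) pole.
  P(1/3 - 2*I/3) = -1 + 10*I/9 ≠ 0, so z = 1/3 - 2*I/3 is a (simple) pole.
  P(I) = -I ≠ 0, so z = I is a (simple) pole.
  P(1 - I) = -2 + 3*I ≠ 0, so z = 1 - I is a (simple) pole.

Poles of f: {-3/2 + 3*I, I, 1/3 - 2*I/3, 1 - I}

Final answer: {-3/2 + 3*I, I, 1/3 - 2*I/3, 1 - I}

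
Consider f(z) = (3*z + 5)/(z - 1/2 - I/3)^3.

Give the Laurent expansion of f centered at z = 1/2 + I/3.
Put w = z - (1/2 + I/3), i.e. z = w + 1/2 + I/3. The denominator is w^3, so it suffices to rewrite the numerator in powers of w.

P(z) = 3*z + 5
P(w + 1/2 + I/3) = 13/2 + I + 3*w

Dividing each term by w^3:
  f = (13/2 + I)/w^3 + 3/w^2

Substituting back w = z - 1/2 - I/3:
  f(z) = (13/2 + I)/(z - 1/2 - I/3)^3 + 3/(z - 1/2 - I/3)^2

The series is finite because the numerator is a polynomial; the negative powers form the principal part.

Final answer: (13/2 + I)/(z - 1/2 - I/3)^3 + 3/(z - 1/2 - I/3)^2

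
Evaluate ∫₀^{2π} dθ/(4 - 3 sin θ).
Call the integral J. The integrand is 2π-periodic and we integrate over a full period, so shifting θ does not change the value (θ → θ + π/2 turns sin θ into cos θ; θ → θ + π flips the sign of the trig term). Hence
  J = ∫₀^{2π} dθ/(4 + 3 cos θ).
Put z = e^{iθ}: then cos θ = (z + 1/z)/2, dθ = dz/(iz), and z runs once counterclockwise around |z| = 1:
  J = ∮_{|z|=1} 1/(4 + 3*(z + 1/z)/2) · dz/(iz) = (2/i) ∮_{|z|=1} dz/(3*z^2 + 8*z + 3).
The roots of 3*z^2 + 8*z + 3 are z = (-4 ± sqrt(4^2 - 3^2))/3, with sqrt(7) = sqrt(7); their product is 1, so only z₊ = -4/3 + sqrt(7)/3 lies inside the unit circle (z₋ = -4/3 - sqrt(7)/3 lies outside).
z₊ is a simple zero of q(z) = 3*z^2 + 8*z + 3, so Res(1/q, z₊) = 1/q'(z₊) with q'(z) = 6*z + 8; and q'(z₊) = 3*(z₊ - z₋) = 2*sqrt(7).
Therefore J = (2/i) · 2πi · 1/(2*sqrt(7)) = 2*pi/(sqrt(7)) = 2*sqrt(7)*pi/7

Final answer: 2*sqrt(7)*pi/7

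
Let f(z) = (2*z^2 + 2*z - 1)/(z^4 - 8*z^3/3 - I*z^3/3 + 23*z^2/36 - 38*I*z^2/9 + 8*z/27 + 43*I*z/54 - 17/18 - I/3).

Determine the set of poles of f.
The singularities of f are the zeros of the denominator. Factoring,
  z^4 - 8*z^3/3 - I*z^3/3 + 23*z^2/36 - 38*I*z^2/9 + 8*z/27 + 43*I*z/54 - 17/18 - I/3 = (z - 1/3 - I/3)*(z + 1/3 + I/2)*(z - 3 - 3*I/2)*(z + 1/3 + I)
so the candidates are z = 1/3 + I/3, z = -1/3 - I/2, z = 3 + 3*I/2, z = -1/3 - I.

Check the numerator P(z) = 2*z^2 + 2*z - 1 at each one:
  P(1/3 + I/3) = -1/3 + 10*I/9 ≠ 0, so z = 1/3 + I/3 is a (simple) pole.
  P(-1/3 - I/2) = -35/18 - I/3 ≠ 0, so z = -1/3 - I/2 is a (simple) pole.
  P(3 + 3*I/2) = 37/2 + 21*I ≠ 0, so z = 3 + 3*I/2 is a (simple) pole.
  P(-1/3 - I) = -31/9 - 2*I/3 ≠ 0, so z = -1/3 - I is a (simple) pole.

Poles of f: {-1/3 - I, -1/3 - I/2, 1/3 + I/3, 3 + 3*I/2}

Final answer: {-1/3 - I, -1/3 - I/2, 1/3 + I/3, 3 + 3*I/2}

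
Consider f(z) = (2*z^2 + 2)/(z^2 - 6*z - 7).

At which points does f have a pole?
The singularities of f are the zeros of the denominator. Factoring,
  z^2 - 6*z - 7 = (z + 1)*(z - 7)
so the candidates are z = -1, z = 7.

Check the numerator P(z) = 2*z^2 + 2 at each one:
  P(-1) = 4 ≠ 0, so z = -1 is a (simple) pole.
  P(7) = 100 ≠ 0, so z = 7 is a (simple) pole.

Poles of f: {-1, 7}

Final answer: {-1, 7}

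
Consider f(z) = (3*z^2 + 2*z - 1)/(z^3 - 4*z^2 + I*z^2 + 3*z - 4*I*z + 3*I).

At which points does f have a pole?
The singularities of f are the zeros of the denominator. Factoring,
  z^3 - 4*z^2 + I*z^2 + 3*z - 4*I*z + 3*I = (z - 1)*(z - 3)*(z + I)
so the candidates are z = 1, z = 3, z = -I.

Check the numerator P(z) = 3*z^2 + 2*z - 1 at each one:
  P(1) = 4 ≠ 0, so z = 1 is a (simple) pole.
  P(3) = 32 ≠ 0, so z = 3 is a (simple) pole.
  P(-I) = -4 - 2*I ≠ 0, so z = -I is a (simple) pole.

Poles of f: {-I, 1, 3}

Final answer: {-I, 1, 3}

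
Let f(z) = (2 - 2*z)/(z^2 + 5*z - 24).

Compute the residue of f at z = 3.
-4/11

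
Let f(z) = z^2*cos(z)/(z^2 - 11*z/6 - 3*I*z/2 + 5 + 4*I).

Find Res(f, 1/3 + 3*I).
Write f(z) = P(z)/Q(z) with P(z) = z^2*cos(z) and Q(z) = z^2 - 11*z/6 - 3*I*z/2 + 5 + 4*I.
The denominator factors as Q(z) = (z - 3/2 + 3*I/2)*(z - 1/3 - 3*I), so z = 1/3 + 3*I is a simple zero of Q and P is analytic there; z = 1/3 + 3*I is therefore a simple pole and
  Res(f, z₀) = P(z₀)/Q'(z₀).

Q'(z) = 2*z - 11/6 - 3*I/2, so Q'(1/3 + 3*I) = -7/6 + 9*I/2.
P(1/3 + 3*I) = (-80/9 + 2*I)*cos(1/3 + 3*I).

Res(f, 1/3 + 3*I) = ((-80/9 + 2*I)*cos(1/3 + 3*I))/(-7/6 + 9*I/2) = (1046/1167 + 678*I/389)*cos(1/3 + 3*I)

Final answer: (1046/1167 + 678*I/389)*cos(1/3 + 3*I)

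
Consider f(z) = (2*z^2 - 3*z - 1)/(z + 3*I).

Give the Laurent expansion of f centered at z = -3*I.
Put w = z - (-3*I), i.e. z = w - 3*I. The denominator is w, so it suffices to rewrite the numerator in powers of w.

P(z) = 2*z^2 - 3*z - 1
P(w - 3*I) = -19 + 9*I + (-3 - 12*I)*w + 2*w^2

Dividing each term by w:
  f = (-19 + 9*I)/w - 3 - 12*I + 2*w

Substituting back w = z + 3*I:
  f(z) = (-19 + 9*I)/(z + 3*I) - 3 - 12*I + 2*(z + 3*I)

The series is finite because the numerator is a polynomial; the negative powers form the principal part, and the coefficient of 1/(z + 3*I) gives Res(f, -3*I) = -19 + 9*I.

Final answer: (-19 + 9*I)/(z + 3*I) - 3 - 12*I + 2*(z + 3*I)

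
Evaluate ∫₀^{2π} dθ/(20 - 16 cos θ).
Call the integral J. The integrand is 2π-periodic and we integrate over a full period, so shifting θ does not change the value (θ → θ + π flips the sign of the trig term). Hence
  J = ∫₀^{2π} dθ/(20 + 16 cos θ).
Put z = e^{iθ}: then cos θ = (z + 1/z)/2, dθ = dz/(iz), and z runs once counterclockwise around |z| = 1:
  J = ∮_{|z|=1} 1/(20 + 16*(z + 1/z)/2) · dz/(iz) = (2/i) ∮_{|z|=1} dz/(16*z^2 + 40*z + 16).
The roots of 16*z^2 + 40*z + 16 are z = (-20 ± sqrt(20^2 - 16^2))/16, with sqrt(144) = 12; their product is 1, so only z₊ = -1/2 lies inside the unit circle (z₋ = -2 lies outside).
z₊ is a simple zero of q(z) = 16*z^2 + 40*z + 16, so Res(1/q, z₊) = 1/q'(z₊) with q'(z) = 32*z + 40; and q'(z₊) = 16*(z₊ - z₋) = 24.
Therefore J = (2/i) · 2πi · 1/(24) = 2*pi/(12) = pi/6

Final answer: pi/6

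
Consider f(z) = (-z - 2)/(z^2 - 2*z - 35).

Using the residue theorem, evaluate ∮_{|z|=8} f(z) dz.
-2*I*pi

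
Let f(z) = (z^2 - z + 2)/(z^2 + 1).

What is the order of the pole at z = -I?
Factor the denominator:
  z^2 + 1 = (z + I)*(z - I)

The numerator P(z) = z^2 - z + 2 has P(-I) = 1 + I ≠ 0, so no factor of (z + I) cancels.
Near z = -I we can therefore write f(z) = g(z)/(z + I) with g analytic at -I and g(-I) ≠ 0 (g is the numerator divided by the remaining denominator factors).

Hence z = -I is a pole of order 1.

Final answer: 1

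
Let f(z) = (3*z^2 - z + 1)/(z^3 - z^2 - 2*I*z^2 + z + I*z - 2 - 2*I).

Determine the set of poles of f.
The singularities of f are the zeros of the denominator. Factoring,
  z^3 - z^2 - 2*I*z^2 + z + I*z - 2 - 2*I = (z + I)*(z - 2*I)*(z - 1 - I)
so the candidates are z = -I, z = 2*I, z = 1 + I.

Check the numerator P(z) = 3*z^2 - z + 1 at each one:
  P(-I) = -2 + I ≠ 0, so z = -I is a (simple) pole.
  P(2*I) = -11 - 2*I ≠ 0, so z = 2*I is a (simple) pole.
  P(1 + I) = 5*I ≠ 0, so z = 1 + I is a (simple) pole.

Poles of f: {-I, 2*I, 1 + I}

Final answer: {-I, 2*I, 1 + I}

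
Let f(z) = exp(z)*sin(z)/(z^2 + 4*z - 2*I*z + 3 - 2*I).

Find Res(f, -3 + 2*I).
Write f(z) = P(z)/Q(z) with P(z) = exp(z)*sin(z) and Q(z) = z^2 + 4*z - 2*I*z + 3 - 2*I.
The denominator factors as Q(z) = (z + 3 - 2*I)*(z + 1), so z = -3 + 2*I is a simple zero of Q and P is analytic there; z = -3 + 2*I is therefore a simple pole and
  Res(f, z₀) = P(z₀)/Q'(z₀).

Q'(z) = 2*z + 4 - 2*I, so Q'(-3 + 2*I) = -2 + 2*I.
P(-3 + 2*I) = -exp(-3 + 2*I)*sin(3 - 2*I).

Res(f, -3 + 2*I) = (-exp(-3 + 2*I)*sin(3 - 2*I))/(-2 + 2*I) = (1/4 + I/4)*exp(-3 + 2*I)*sin(3 - 2*I)

Final answer: (1/4 + I/4)*exp(-3 + 2*I)*sin(3 - 2*I)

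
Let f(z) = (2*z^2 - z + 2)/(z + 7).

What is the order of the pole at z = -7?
1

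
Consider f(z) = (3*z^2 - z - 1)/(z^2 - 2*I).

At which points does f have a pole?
The singularities of f are the zeros of the denominator. Factoring,
  z^2 - 2*I = (z - 1 - I)*(z + 1 + I)
so the candidates are z = 1 + I, z = -1 - I.

Check the numerator P(z) = 3*z^2 - z - 1 at each one:
  P(1 + I) = -2 + 5*I ≠ 0, so z = 1 + I is a (simple) pole.
  P(-1 - I) = 7*I ≠ 0, so z = -1 - I is a (simple) pole.

Poles of f: {-1 - I, 1 + I}

Final answer: {-1 - I, 1 + I}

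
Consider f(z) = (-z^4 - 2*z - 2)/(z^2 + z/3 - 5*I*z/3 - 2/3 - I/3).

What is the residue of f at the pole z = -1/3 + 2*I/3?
Write f(z) = P(z)/Q(z) with P(z) = -z^4 - 2*z - 2 and Q(z) = z^2 + z/3 - 5*I*z/3 - 2/3 - I/3.
The denominator factors as Q(z) = (z - I)*(z + 1/3 - 2*I/3), so z = -1/3 + 2*I/3 is a simple zero of Q and P is analytic there; z = -1/3 + 2*I/3 is therefore a simple pole and
  Res(f, z₀) = P(z₀)/Q'(z₀).

Q'(z) = 2*z + 1/3 - 5*I/3, so Q'(-1/3 + 2*I/3) = -1/3 - I/3.
P(-1/3 + 2*I/3) = -101/81 - 44*I/27.

Res(f, -1/3 + 2*I/3) = (-101/81 - 44*I/27)/(-1/3 - I/3) = 233/54 + 31*I/54

Final answer: 233/54 + 31*I/54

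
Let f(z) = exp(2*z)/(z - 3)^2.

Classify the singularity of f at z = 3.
Write f(z) = g(z)/(z - 3)^2 with g(z) = exp(2*z).
g is entire and g(3) = exp(6) ≠ 0, so no factor of (z - 3) cancels: the Laurent expansion of f about z = 3 starts at the power -2, i.e. lim_{z→z₀} (z - z₀)^2 f(z) = exp(6) is finite and nonzero.
So z = 3 is a pole of order 2.

Final answer: pole of order 2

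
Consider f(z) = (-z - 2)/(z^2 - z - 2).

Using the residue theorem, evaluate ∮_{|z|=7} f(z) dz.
-2*I*pi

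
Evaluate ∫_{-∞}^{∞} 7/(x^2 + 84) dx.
Let f(z) = 7/(z^2 + 84). The denominator has no real zeros and deg Q - deg P = 2 ≥ 2, so the integral of f over the upper semicircle |z| = R tends to 0 as R → ∞. Closing the contour in the upper half-plane,
  ∫_{-∞}^{∞} f(x) dx = 2πi · Σ Res(f, z_k)  over the poles with Im z_k > 0.

Zeros of the denominator: z^2 + 84 = 0 gives z = ±2*sqrt(21)*I.
Upper half-plane: z = 2*sqrt(21)*I (simple).

Each pole is a simple zero of Q(z) = z^2 + 84, so Res(f, z₀) = P(z₀)/Q'(z₀) with P(z) = 7, Q'(z) = 2*z:
  Res(f, 2*sqrt(21)*I) = (7)/(4*sqrt(21)*I) = -sqrt(21)*I/12

∫_{-∞}^{∞} f(x) dx = 2πi · (-sqrt(21)*I/12) = sqrt(21)*pi/6

Final answer: sqrt(21)*pi/6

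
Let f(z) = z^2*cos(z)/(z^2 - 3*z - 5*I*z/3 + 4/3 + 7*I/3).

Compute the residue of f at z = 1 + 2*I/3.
(-9/10 - 31*I/30)*cos(1 + 2*I/3)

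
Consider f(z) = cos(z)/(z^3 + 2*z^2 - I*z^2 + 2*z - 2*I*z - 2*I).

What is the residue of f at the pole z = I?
(1/5 - 2*I/5)*cosh(1)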